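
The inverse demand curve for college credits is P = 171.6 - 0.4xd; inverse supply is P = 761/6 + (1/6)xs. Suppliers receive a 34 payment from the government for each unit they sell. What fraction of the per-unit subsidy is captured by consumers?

Pre-subsidy: 171.6 - 0.4x = 761/6 + (1/6)x gives x* = 79 and P* = 140.
With the subsidy, sellers receive Ps = Pb + 34 for each unit, where Pb is the price buyers pay.
On the curves, Pb = 171.6 - 0.4x and Ps = 761/6 + (1/6)x; the wedge Ps − Pb = 34 gives 761/6 + (1/6)x − (171.6 - 0.4x) = 34, so x' = 139.
Then Pb = 171.6 − 0.4·139 = 116 and Ps = 761/6 + (1/6)·139 = 150.
Buyers' price falls by P* − Pb = 140 − 116 = 24; sellers' price rises by Ps − P* = 150 − 140 = 10.
So consumers capture 24/34 = 12/17 of each unit of subsidy.

Consumer share = 12/17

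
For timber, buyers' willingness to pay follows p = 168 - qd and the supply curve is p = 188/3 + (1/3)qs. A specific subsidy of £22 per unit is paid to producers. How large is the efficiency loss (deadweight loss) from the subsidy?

Deadweight loss = £181.5

Pre-subsidy: 168 - q = 188/3 + (1/3)q gives q* = 79 and p* = 89.
With the subsidy, sellers receive ps = pb + 22 for each unit, where pb is the price buyers pay.
On the curves, pb = 168 - q and ps = 188/3 + (1/3)q; the wedge ps − pb = 22 gives 188/3 + (1/3)q − (168 - q) = 22, so q' = 95.5.
Then pb = 168 − 1·95.5 = 72.5 and ps = 188/3 + (1/3)·95.5 = 94.5.
The subsidy expands output by 95.5 − 79 = 16.5 past the efficient level; on those units the gap between marginal cost and willingness to pay runs from 0 up to 22.
DWL = ½ × 22 × 16.5 = 181.5.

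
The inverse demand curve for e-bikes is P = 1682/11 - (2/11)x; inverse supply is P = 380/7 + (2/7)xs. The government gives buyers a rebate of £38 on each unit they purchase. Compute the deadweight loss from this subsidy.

Pre-subsidy: 1682/11 - (2/11)x = 380/7 + (2/7)x gives x* = 3797/18 and P* = 1031/9.
With the rebate, buyers effectively pay Pb = Ps − 38, where Ps is the price sellers receive.
On the curves, Pb = 1682/11 - (2/11)x and Ps = 380/7 + (2/7)x; the wedge Ps − Pb = 38 gives 380/7 + (2/7)x − (1682/11 - (2/11)x) = 38, so x' = 2630/9.
Then Pb = 1682/11 − (2/11)·(2630/9) = 898/9 and Ps = 380/7 + (2/7)·(2630/9) = 1240/9.
The subsidy expands output by 2630/9 − 3797/18 = 1463/18 past the efficient level; on those units the gap between marginal cost and willingness to pay runs from 0 up to 38.
DWL = ½ × 38 × 1463/18 = 27797/18.

Deadweight loss = 27797/18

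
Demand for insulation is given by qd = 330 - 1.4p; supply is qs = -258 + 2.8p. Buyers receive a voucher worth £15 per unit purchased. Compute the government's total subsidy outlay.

Pre-subsidy: 330 - 1.4p = -258 + 2.8p gives p* = 140, q* = 134.
With the rebate, buyers effectively pay pb = ps − 15, where ps is the price sellers receive.
Demand in terms of ps becomes qd = 330 − 1.4(ps − 15) = 351 - 1.4ps. Setting this equal to supply: 351 - 1.4ps = -258 + 2.8ps, so ps = 145.
Buyers pay pb = 145 − 15 = 130; q' = -258 + 2.8·145 = 148.
Government outlay = subsidy × quantity = 15 × 148 = 2220.

Government cost = £2220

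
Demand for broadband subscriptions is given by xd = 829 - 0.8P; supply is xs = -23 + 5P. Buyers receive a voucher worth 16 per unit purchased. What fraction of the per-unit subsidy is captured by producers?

Pre-subsidy: 829 - 0.8P = -23 + 5P gives P* = 4260/29, x* = 20633/29.
With the rebate, buyers effectively pay Pb = Ps − 16, where Ps is the price sellers receive.
Demand in terms of Ps becomes xd = 829 − 0.8(Ps − 16) = 841.8 - 0.8Ps. Setting this equal to supply: 841.8 - 0.8Ps = -23 + 5Ps, so Ps = 4324/29.
Buyers pay Pb = 4324/29 − 16 = 3860/29; x' = -23 + 5·(4324/29) = 20953/29.
Buyers' price falls by P* − Pb = 4260/29 − 3860/29 = 400/29; sellers' price rises by Ps − P* = 4324/29 − 4260/29 = 64/29.
So producers capture (64/29)/16 = 4/29 of each unit of subsidy.

Producer share = 4/29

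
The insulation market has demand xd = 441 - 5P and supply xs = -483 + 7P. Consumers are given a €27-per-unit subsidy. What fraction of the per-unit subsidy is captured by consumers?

Pre-subsidy: 441 - 5P = -483 + 7P gives P* = 77, x* = 56.
With the rebate, buyers effectively pay Pb = Ps − 27, where Ps is the price sellers receive.
Demand in terms of Ps becomes xd = 441 − 5(Ps − 27) = 576 - 5Ps. Setting this equal to supply: 576 - 5Ps = -483 + 7Ps, so Ps = 88.25.
Buyers pay Pb = 88.25 − 27 = 61.25; x' = -483 + 7·88.25 = 134.75.
Buyers' price falls by P* − Pb = 77 − 61.25 = 15.75; sellers' price rises by Ps − P* = 88.25 − 77 = 11.25.
So consumers capture 15.75/27 = 7/12 of each unit of subsidy.

Consumer share = 7/12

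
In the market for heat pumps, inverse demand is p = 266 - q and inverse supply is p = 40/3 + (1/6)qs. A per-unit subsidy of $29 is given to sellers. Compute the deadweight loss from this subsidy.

Deadweight loss = 2523/7

Pre-subsidy: 266 - q = 40/3 + (1/6)q gives q* = 1516/7 and p* = 346/7.
With the subsidy, sellers receive ps = pb + 29 for each unit, where pb is the price buyers pay.
On the curves, pb = 266 - q and ps = 40/3 + (1/6)q; the wedge ps − pb = 29 gives 40/3 + (1/6)q − (266 - q) = 29, so q' = 1690/7.
Then pb = 266 − 1·(1690/7) = 172/7 and ps = 40/3 + (1/6)·(1690/7) = 375/7.
The subsidy expands output by 1690/7 − 1516/7 = 174/7 past the efficient level; on those units the gap between marginal cost and willingness to pay runs from 0 up to 29.
DWL = ½ × 29 × 174/7 = 2523/7.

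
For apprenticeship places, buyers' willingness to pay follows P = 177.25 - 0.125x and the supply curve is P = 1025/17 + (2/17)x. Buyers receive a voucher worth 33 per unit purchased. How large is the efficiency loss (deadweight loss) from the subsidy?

Deadweight loss = 2244

Pre-subsidy: 177.25 - 0.125x = 1025/17 + (2/17)x gives x* = 482 and P* = 117.
With the rebate, buyers effectively pay Pb = Ps − 33, where Ps is the price sellers receive.
On the curves, Pb = 177.25 - 0.125x and Ps = 1025/17 + (2/17)x; the wedge Ps − Pb = 33 gives 1025/17 + (2/17)x − (177.25 - 0.125x) = 33, so x' = 618.
Then Pb = 177.25 − 0.125·618 = 100 and Ps = 1025/17 + (2/17)·618 = 133.
The subsidy expands output by 618 − 482 = 136 past the efficient level; on those units the gap between marginal cost and willingness to pay runs from 0 up to 33.
DWL = ½ × 33 × 136 = 2244.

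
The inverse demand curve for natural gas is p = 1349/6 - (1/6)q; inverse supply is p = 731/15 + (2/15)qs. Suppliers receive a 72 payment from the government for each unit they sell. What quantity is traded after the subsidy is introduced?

q' = 827

Pre-subsidy: 1349/6 - (1/6)q = 731/15 + (2/15)q gives q* = 587 and p* = 127.
With the subsidy, sellers receive ps = pb + 72 for each unit, where pb is the price buyers pay.
On the curves, pb = 1349/6 - (1/6)q and ps = 731/15 + (2/15)q; the wedge ps − pb = 72 gives 731/15 + (2/15)q − (1349/6 - (1/6)q) = 72, so q' = 827.
Then pb = 1349/6 − (1/6)·827 = 87 and ps = 731/15 + (2/15)·827 = 159.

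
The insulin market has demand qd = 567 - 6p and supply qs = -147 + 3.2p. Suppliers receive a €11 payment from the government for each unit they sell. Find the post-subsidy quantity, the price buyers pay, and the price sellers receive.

Pre-subsidy: 567 - 6p = -147 + 3.2p gives p* = 1785/23, q* = 2331/23.
With the subsidy, sellers receive ps = pb + 11 for each unit, where pb is the price buyers pay.
Supply in terms of pb becomes qs = -147 + 3.2(pb + 11) = -111.8 + 3.2pb. Setting this equal to demand: 567 - 6pb = -111.8 + 3.2pb, so pb = 1697/23.
Sellers receive ps = 1697/23 + 11 = 1950/23; q' = 567 − 6·(1697/23) = 2859/23.

q' = 2859/23; buyers pay 1697/23; sellers receive 1950/23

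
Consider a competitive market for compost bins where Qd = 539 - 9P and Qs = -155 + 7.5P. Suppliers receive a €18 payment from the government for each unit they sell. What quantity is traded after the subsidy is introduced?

Q' = 2575/11

Pre-subsidy: 539 - 9P = -155 + 7.5P gives P* = 1388/33, Q* = 1765/11.
With the subsidy, sellers receive Ps = Pb + 18 for each unit, where Pb is the price buyers pay.
Supply in terms of Pb becomes Qs = -155 + 7.5(Pb + 18) = -20 + 7.5Pb. Setting this equal to demand: 539 - 9Pb = -20 + 7.5Pb, so Pb = 1118/33.
Sellers receive Ps = 1118/33 + 18 = 1712/33; Q' = 539 − 9·(1118/33) = 2575/11.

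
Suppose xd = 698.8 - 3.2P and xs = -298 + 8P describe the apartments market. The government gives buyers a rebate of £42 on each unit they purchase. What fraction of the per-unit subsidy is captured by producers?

Producer share = 2/7

Pre-subsidy: 698.8 - 3.2P = -298 + 8P gives P* = 89, x* = 414.
With the rebate, buyers effectively pay Pb = Ps − 42, where Ps is the price sellers receive.
Demand in terms of Ps becomes xd = 698.8 − 3.2(Ps − 42) = 833.2 - 3.2Ps. Setting this equal to supply: 833.2 - 3.2Ps = -298 + 8Ps, so Ps = 101.
Buyers pay Pb = 101 − 42 = 59; x' = -298 + 8·101 = 510.
Buyers' price falls by P* − Pb = 89 − 59 = 30; sellers' price rises by Ps − P* = 101 − 89 = 12.
So producers capture 12/42 = 2/7 of each unit of subsidy.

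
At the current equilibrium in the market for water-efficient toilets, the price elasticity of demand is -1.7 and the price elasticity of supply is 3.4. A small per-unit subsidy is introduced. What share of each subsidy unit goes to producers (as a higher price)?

For a small subsidy around the equilibrium, the benefit split depends on the relative slopes, which at a point are proportional to the elasticities.
Buyer share = εs/(εs + |εd|) = 3.4/(3.4 + 1.7) = 2/3; seller share = |εd|/(εs + |εd|) = 1/3.
So producers capture 1/3 of the subsidy.

Producer share = 1/3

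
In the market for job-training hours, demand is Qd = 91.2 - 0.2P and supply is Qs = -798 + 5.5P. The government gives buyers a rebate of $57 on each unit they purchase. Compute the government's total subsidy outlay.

Government cost = $4047

Pre-subsidy: 91.2 - 0.2P = -798 + 5.5P gives P* = 156, Q* = 60.
With the rebate, buyers effectively pay Pb = Ps − 57, where Ps is the price sellers receive.
Demand in terms of Ps becomes Qd = 91.2 − 0.2(Ps − 57) = 102.6 - 0.2Ps. Setting this equal to supply: 102.6 - 0.2Ps = -798 + 5.5Ps, so Ps = 158.
Buyers pay Pb = 158 − 57 = 101; Q' = -798 + 5.5·158 = 71.
Government outlay = subsidy × quantity = 57 × 71 = 4047.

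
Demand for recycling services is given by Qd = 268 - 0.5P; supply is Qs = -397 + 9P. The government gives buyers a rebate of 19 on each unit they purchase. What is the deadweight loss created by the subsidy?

Deadweight loss = 85.5

Pre-subsidy: 268 - 0.5P = -397 + 9P gives P* = 70, Q* = 233.
With the rebate, buyers effectively pay Pb = Ps − 19, where Ps is the price sellers receive.
Demand in terms of Ps becomes Qd = 268 − 0.5(Ps − 19) = 277.5 - 0.5Ps. Setting this equal to supply: 277.5 - 0.5Ps = -397 + 9Ps, so Ps = 71.
Buyers pay Pb = 71 − 19 = 52; Q' = -397 + 9·71 = 242.
The subsidy expands output by 242 − 233 = 9 past the efficient level; on those units the gap between marginal cost and willingness to pay runs from 0 up to 19.
DWL = ½ × 19 × 9 = 85.5.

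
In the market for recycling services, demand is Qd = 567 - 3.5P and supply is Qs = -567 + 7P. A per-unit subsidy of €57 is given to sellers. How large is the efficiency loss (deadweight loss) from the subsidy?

Deadweight loss = €3790.5

Pre-subsidy: 567 - 3.5P = -567 + 7P gives P* = 108, Q* = 189.
With the subsidy, sellers receive Ps = Pb + 57 for each unit, where Pb is the price buyers pay.
Supply in terms of Pb becomes Qs = -567 + 7(Pb + 57) = -168 + 7Pb. Setting this equal to demand: 567 - 3.5Pb = -168 + 7Pb, so Pb = 70.
Sellers receive Ps = 70 + 57 = 127; Q' = 567 − 3.5·70 = 322.
The subsidy expands output by 322 − 189 = 133 past the efficient level; on those units the gap between marginal cost and willingness to pay runs from 0 up to 57.
DWL = ½ × 57 × 133 = 3790.5.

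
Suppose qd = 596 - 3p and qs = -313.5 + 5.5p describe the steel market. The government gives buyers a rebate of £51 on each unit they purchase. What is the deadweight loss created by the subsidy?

Deadweight loss = £2524.5

Pre-subsidy: 596 - 3p = -313.5 + 5.5p gives p* = 107, q* = 275.
With the rebate, buyers effectively pay pb = ps − 51, where ps is the price sellers receive.
Demand in terms of ps becomes qd = 596 − 3(ps − 51) = 749 - 3ps. Setting this equal to supply: 749 - 3ps = -313.5 + 5.5ps, so ps = 125.
Buyers pay pb = 125 − 51 = 74; q' = -313.5 + 5.5·125 = 374.
The subsidy expands output by 374 − 275 = 99 past the efficient level; on those units the gap between marginal cost and willingness to pay runs from 0 up to 51.
DWL = ½ × 51 × 99 = 2524.5.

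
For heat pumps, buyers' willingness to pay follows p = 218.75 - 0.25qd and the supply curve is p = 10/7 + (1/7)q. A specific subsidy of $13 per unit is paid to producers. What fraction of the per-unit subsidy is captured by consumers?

Pre-subsidy: 218.75 - 0.25q = 10/7 + (1/7)q gives q* = 6085/11 and p* = 885/11.
With the subsidy, sellers receive ps = pb + 13 for each unit, where pb is the price buyers pay.
On the curves, pb = 218.75 - 0.25q and ps = 10/7 + (1/7)q; the wedge ps − pb = 13 gives 10/7 + (1/7)q − (218.75 - 0.25q) = 13, so q' = 6449/11.
Then pb = 218.75 − 0.25·(6449/11) = 794/11 and ps = 10/7 + (1/7)·(6449/11) = 937/11.
Buyers' price falls by p* − pb = 885/11 − 794/11 = 91/11; sellers' price rises by ps − p* = 937/11 − 885/11 = 52/11.
So consumers capture (91/11)/13 = 7/11 of each unit of subsidy.

Consumer share = 7/11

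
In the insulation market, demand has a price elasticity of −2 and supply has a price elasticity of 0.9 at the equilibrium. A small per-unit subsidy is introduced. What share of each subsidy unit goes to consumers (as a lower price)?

Consumer share = 9/29

For a small subsidy around the equilibrium, the benefit split depends on the relative slopes, which at a point are proportional to the elasticities.
Buyer share = εs/(εs + |εd|) = 0.9/(0.9 + 2) = 9/29; seller share = |εd|/(εs + |εd|) = 20/29.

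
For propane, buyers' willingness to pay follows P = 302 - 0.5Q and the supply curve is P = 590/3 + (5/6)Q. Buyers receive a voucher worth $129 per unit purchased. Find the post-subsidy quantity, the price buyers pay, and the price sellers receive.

Pre-subsidy: 302 - 0.5Q = 590/3 + (5/6)Q gives Q* = 79 and P* = 262.5.
With the rebate, buyers effectively pay Pb = Ps − 129, where Ps is the price sellers receive.
On the curves, Pb = 302 - 0.5Q and Ps = 590/3 + (5/6)Q; the wedge Ps − Pb = 129 gives 590/3 + (5/6)Q − (302 - 0.5Q) = 129, so Q' = 175.75.
Then Pb = 302 − 0.5·175.75 = 214.125 and Ps = 590/3 + (5/6)·175.75 = 343.125.

Q' = 175.75; buyers pay $214.125; sellers receive $343.125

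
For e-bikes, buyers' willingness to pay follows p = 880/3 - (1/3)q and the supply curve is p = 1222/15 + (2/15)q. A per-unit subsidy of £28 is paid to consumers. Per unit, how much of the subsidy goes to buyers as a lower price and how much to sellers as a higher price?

Buyers gain £20 per unit; sellers gain £8 per unit

Pre-subsidy: 880/3 - (1/3)q = 1222/15 + (2/15)q gives q* = 454 and p* = 142.
With the rebate, buyers effectively pay pb = ps − 28, where ps is the price sellers receive.
On the curves, pb = 880/3 - (1/3)q and ps = 1222/15 + (2/15)q; the wedge ps − pb = 28 gives 1222/15 + (2/15)q − (880/3 - (1/3)q) = 28, so q' = 514.
Then pb = 880/3 − (1/3)·514 = 122 and ps = 1222/15 + (2/15)·514 = 150.
Buyers' price falls by p* − pb = 142 − 122 = 20; sellers' price rises by ps − p* = 150 − 142 = 8.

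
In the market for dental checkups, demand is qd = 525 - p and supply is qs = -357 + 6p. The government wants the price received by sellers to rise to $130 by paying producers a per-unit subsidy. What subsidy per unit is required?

Required subsidy s = $28 per unit

At a seller price of 130, quantity supplied is -357 + 6·130 = 423.
Buyers absorb 423 only when they pay pb with 525 − 1·pb = 423, i.e. pb = 102.
s = ps − pb = 130 − 102 = 28.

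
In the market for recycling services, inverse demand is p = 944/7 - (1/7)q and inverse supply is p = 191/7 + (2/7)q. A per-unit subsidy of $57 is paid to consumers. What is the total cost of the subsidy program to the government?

Pre-subsidy: 944/7 - (1/7)q = 191/7 + (2/7)q gives q* = 251 and p* = 99.
With the rebate, buyers effectively pay pb = ps − 57, where ps is the price sellers receive.
On the curves, pb = 944/7 - (1/7)q and ps = 191/7 + (2/7)q; the wedge ps − pb = 57 gives 191/7 + (2/7)q − (944/7 - (1/7)q) = 57, so q' = 384.
Then pb = 944/7 − (1/7)·384 = 80 and ps = 191/7 + (2/7)·384 = 137.
Government outlay = subsidy × quantity = 57 × 384 = 21888.

Government cost = $21888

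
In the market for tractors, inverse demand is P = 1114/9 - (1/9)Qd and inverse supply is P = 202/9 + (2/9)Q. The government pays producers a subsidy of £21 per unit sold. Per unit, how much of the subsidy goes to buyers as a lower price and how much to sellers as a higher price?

Buyers gain £7 per unit; sellers gain £14 per unit

Pre-subsidy: 1114/9 - (1/9)Q = 202/9 + (2/9)Q gives Q* = 304 and P* = 90.
With the subsidy, sellers receive Ps = Pb + 21 for each unit, where Pb is the price buyers pay.
On the curves, Pb = 1114/9 - (1/9)Q and Ps = 202/9 + (2/9)Q; the wedge Ps − Pb = 21 gives 202/9 + (2/9)Q − (1114/9 - (1/9)Q) = 21, so Q' = 367.
Then Pb = 1114/9 − (1/9)·367 = 83 and Ps = 202/9 + (2/9)·367 = 104.
Buyers' price falls by P* − Pb = 90 − 83 = 7; sellers' price rises by Ps − P* = 104 − 90 = 14.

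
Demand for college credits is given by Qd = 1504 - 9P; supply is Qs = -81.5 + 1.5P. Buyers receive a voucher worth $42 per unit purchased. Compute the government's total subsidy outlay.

Government cost = $8358

Pre-subsidy: 1504 - 9P = -81.5 + 1.5P gives P* = 151, Q* = 145.
With the rebate, buyers effectively pay Pb = Ps − 42, where Ps is the price sellers receive.
Demand in terms of Ps becomes Qd = 1504 − 9(Ps − 42) = 1882 - 9Ps. Setting this equal to supply: 1882 - 9Ps = -81.5 + 1.5Ps, so Ps = 187.
Buyers pay Pb = 187 − 42 = 145; Q' = -81.5 + 1.5·187 = 199.
Government outlay = subsidy × quantity = 42 × 199 = 8358.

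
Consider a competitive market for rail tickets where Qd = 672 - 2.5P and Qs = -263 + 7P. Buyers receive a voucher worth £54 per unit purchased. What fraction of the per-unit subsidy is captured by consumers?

Consumer share = 14/19

Pre-subsidy: 672 - 2.5P = -263 + 7P gives P* = 1870/19, Q* = 8093/19.
With the rebate, buyers effectively pay Pb = Ps − 54, where Ps is the price sellers receive.
Demand in terms of Ps becomes Qd = 672 − 2.5(Ps − 54) = 807 - 2.5Ps. Setting this equal to supply: 807 - 2.5Ps = -263 + 7Ps, so Ps = 2140/19.
Buyers pay Pb = 2140/19 − 54 = 1114/19; Q' = -263 + 7·(2140/19) = 9983/19.
Buyers' price falls by P* − Pb = 1870/19 − 1114/19 = 756/19; sellers' price rises by Ps − P* = 2140/19 − 1870/19 = 270/19.
So consumers capture (756/19)/54 = 14/19 of each unit of subsidy.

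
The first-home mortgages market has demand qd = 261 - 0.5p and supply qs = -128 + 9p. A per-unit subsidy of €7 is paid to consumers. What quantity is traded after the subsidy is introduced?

q' = 4633/19

Pre-subsidy: 261 - 0.5p = -128 + 9p gives p* = 778/19, q* = 4570/19.
With the rebate, buyers effectively pay pb = ps − 7, where ps is the price sellers receive.
Demand in terms of ps becomes qd = 261 − 0.5(ps − 7) = 264.5 - 0.5ps. Setting this equal to supply: 264.5 - 0.5ps = -128 + 9ps, so ps = 785/19.
Buyers pay pb = 785/19 − 7 = 652/19; q' = -128 + 9·(785/19) = 4633/19.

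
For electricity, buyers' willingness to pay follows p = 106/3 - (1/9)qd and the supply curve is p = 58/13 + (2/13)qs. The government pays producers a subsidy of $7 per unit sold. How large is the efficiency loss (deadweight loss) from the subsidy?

Deadweight loss = 5733/62

Pre-subsidy: 106/3 - (1/9)q = 58/13 + (2/13)q gives q* = 3612/31 and p* = 694/31.
With the subsidy, sellers receive ps = pb + 7 for each unit, where pb is the price buyers pay.
On the curves, pb = 106/3 - (1/9)q and ps = 58/13 + (2/13)q; the wedge ps − pb = 7 gives 58/13 + (2/13)q − (106/3 - (1/9)q) = 7, so q' = 4431/31.
Then pb = 106/3 − (1/9)·(4431/31) = 603/31 and ps = 58/13 + (2/13)·(4431/31) = 820/31.
The subsidy expands output by 4431/31 − 3612/31 = 819/31 past the efficient level; on those units the gap between marginal cost and willingness to pay runs from 0 up to 7.
DWL = ½ × 7 × 819/31 = 5733/62.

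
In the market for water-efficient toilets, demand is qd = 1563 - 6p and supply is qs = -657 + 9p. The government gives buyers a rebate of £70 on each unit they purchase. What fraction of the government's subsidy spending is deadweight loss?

Pre-subsidy: 1563 - 6p = -657 + 9p gives p* = 148, q* = 675.
With the rebate, buyers effectively pay pb = ps − 70, where ps is the price sellers receive.
Demand in terms of ps becomes qd = 1563 − 6(ps − 70) = 1983 - 6ps. Setting this equal to supply: 1983 - 6ps = -657 + 9ps, so ps = 176.
Buyers pay pb = 176 − 70 = 106; q' = -657 + 9·176 = 927.
ΔCS = ½(675 + 927)(148 − 106) = 33642; ΔPS = ½(675 + 927)(176 − 148) = 22428.
Government spending = 70 × 927 = 64890.
DWL = ½ × 70 × (927 − 675) = 8820; fraction = 8820 / 64890 = 14/103.

DWL / government spending = 14/103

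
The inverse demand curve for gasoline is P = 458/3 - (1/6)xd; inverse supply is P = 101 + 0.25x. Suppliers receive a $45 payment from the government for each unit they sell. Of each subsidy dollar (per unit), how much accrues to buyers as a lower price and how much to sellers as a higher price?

Buyers gain $18 per unit; sellers gain $27 per unit

Pre-subsidy: 458/3 - (1/6)x = 101 + 0.25x gives x* = 124 and P* = 132.
With the subsidy, sellers receive Ps = Pb + 45 for each unit, where Pb is the price buyers pay.
On the curves, Pb = 458/3 - (1/6)x and Ps = 101 + 0.25x; the wedge Ps − Pb = 45 gives 101 + 0.25x − (458/3 - (1/6)x) = 45, so x' = 232.
Then Pb = 458/3 − (1/6)·232 = 114 and Ps = 101 + 0.25·232 = 159.
Buyers' price falls by P* − Pb = 132 − 114 = 18; sellers' price rises by Ps − P* = 159 − 132 = 27.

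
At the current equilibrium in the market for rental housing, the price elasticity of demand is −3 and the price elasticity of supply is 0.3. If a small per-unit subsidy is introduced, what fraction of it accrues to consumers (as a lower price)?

For a small subsidy around the equilibrium, the benefit split depends on the relative slopes, which at a point are proportional to the elasticities.
Buyer share = εs/(εs + |εd|) = 0.3/(0.3 + 3) = 1/11; seller share = |εd|/(εs + |εd|) = 10/11.

Consumer share = 1/11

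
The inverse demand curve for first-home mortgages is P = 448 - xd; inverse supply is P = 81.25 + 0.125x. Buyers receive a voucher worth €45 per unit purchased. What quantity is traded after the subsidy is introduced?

Pre-subsidy: 448 - x = 81.25 + 0.125x gives x* = 326 and P* = 122.
With the rebate, buyers effectively pay Pb = Ps − 45, where Ps is the price sellers receive.
On the curves, Pb = 448 - x and Ps = 81.25 + 0.125x; the wedge Ps − Pb = 45 gives 81.25 + 0.125x − (448 - x) = 45, so x' = 366.
Then Pb = 448 − 1·366 = 82 and Ps = 81.25 + 0.125·366 = 127.

x' = 366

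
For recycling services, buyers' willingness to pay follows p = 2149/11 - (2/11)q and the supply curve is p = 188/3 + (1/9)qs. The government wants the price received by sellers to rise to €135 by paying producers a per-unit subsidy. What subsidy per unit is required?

Required subsidy s = €58 per unit

At a seller price of 135, quantity supplied is -564 + 9·135 = 651.
Buyers absorb 651 only when they pay pb = 2149/11 − (2/11)·651 = 77.
s = ps − pb = 135 − 77 = 58.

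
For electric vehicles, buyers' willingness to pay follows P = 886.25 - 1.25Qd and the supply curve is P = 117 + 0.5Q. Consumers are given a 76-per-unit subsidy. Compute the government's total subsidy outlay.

Government cost = 36708

Pre-subsidy: 886.25 - 1.25Q = 117 + 0.5Q gives Q* = 3077/7 and P* = 4715/14.
With the rebate, buyers effectively pay Pb = Ps − 76, where Ps is the price sellers receive.
On the curves, Pb = 886.25 - 1.25Q and Ps = 117 + 0.5Q; the wedge Ps − Pb = 76 gives 117 + 0.5Q − (886.25 - 1.25Q) = 76, so Q' = 483.
Then Pb = 886.25 − 1.25·483 = 282.5 and Ps = 117 + 0.5·483 = 358.5.
Government outlay = subsidy × quantity = 76 × 483 = 36708.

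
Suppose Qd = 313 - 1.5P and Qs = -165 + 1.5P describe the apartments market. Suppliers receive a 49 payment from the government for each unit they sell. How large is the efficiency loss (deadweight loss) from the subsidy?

Deadweight loss = 900.375

Pre-subsidy: 313 - 1.5P = -165 + 1.5P gives P* = 478/3, Q* = 74.
With the subsidy, sellers receive Ps = Pb + 49 for each unit, where Pb is the price buyers pay.
Supply in terms of Pb becomes Qs = -165 + 1.5(Pb + 49) = -91.5 + 1.5Pb. Setting this equal to demand: 313 - 1.5Pb = -91.5 + 1.5Pb, so Pb = 809/6.
Sellers receive Ps = 809/6 + 49 = 1103/6; Q' = 313 − 1.5·(809/6) = 110.75.
The subsidy expands output by 110.75 − 74 = 36.75 past the efficient level; on those units the gap between marginal cost and willingness to pay runs from 0 up to 49.
DWL = ½ × 49 × 36.75 = 900.375.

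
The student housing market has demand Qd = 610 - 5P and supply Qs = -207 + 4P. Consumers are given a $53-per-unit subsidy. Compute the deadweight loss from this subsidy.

Pre-subsidy: 610 - 5P = -207 + 4P gives P* = 817/9, Q* = 1405/9.
With the rebate, buyers effectively pay Pb = Ps − 53, where Ps is the price sellers receive.
Demand in terms of Ps becomes Qd = 610 − 5(Ps − 53) = 875 - 5Ps. Setting this equal to supply: 875 - 5Ps = -207 + 4Ps, so Ps = 1082/9.
Buyers pay Pb = 1082/9 − 53 = 605/9; Q' = -207 + 4·(1082/9) = 2465/9.
The subsidy expands output by 2465/9 − 1405/9 = 1060/9 past the efficient level; on those units the gap between marginal cost and willingness to pay runs from 0 up to 53.
DWL = ½ × 53 × 1060/9 = 28090/9.

Deadweight loss = 28090/9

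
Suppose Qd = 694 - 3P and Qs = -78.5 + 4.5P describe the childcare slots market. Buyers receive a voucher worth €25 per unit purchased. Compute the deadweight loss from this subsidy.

Pre-subsidy: 694 - 3P = -78.5 + 4.5P gives P* = 103, Q* = 385.
With the rebate, buyers effectively pay Pb = Ps − 25, where Ps is the price sellers receive.
Demand in terms of Ps becomes Qd = 694 − 3(Ps − 25) = 769 - 3Ps. Setting this equal to supply: 769 - 3Ps = -78.5 + 4.5Ps, so Ps = 113.
Buyers pay Pb = 113 − 25 = 88; Q' = -78.5 + 4.5·113 = 430.
The subsidy expands output by 430 − 385 = 45 past the efficient level; on those units the gap between marginal cost and willingness to pay runs from 0 up to 25.
DWL = ½ × 25 × 45 = 562.5.

Deadweight loss = €562.5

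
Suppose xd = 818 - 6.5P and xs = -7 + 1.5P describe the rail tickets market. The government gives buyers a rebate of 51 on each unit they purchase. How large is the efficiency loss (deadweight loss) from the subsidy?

Pre-subsidy: 818 - 6.5P = -7 + 1.5P gives P* = 103.125, x* = 147.6875.
With the rebate, buyers effectively pay Pb = Ps − 51, where Ps is the price sellers receive.
Demand in terms of Ps becomes xd = 818 − 6.5(Ps − 51) = 1149.5 - 6.5Ps. Setting this equal to supply: 1149.5 - 6.5Ps = -7 + 1.5Ps, so Ps = 144.5625.
Buyers pay Pb = 144.5625 − 51 = 93.5625; x' = -7 + 1.5·144.5625 = 209.84375.
The subsidy expands output by 209.84375 − 147.6875 = 62.15625 past the efficient level; on those units the gap between marginal cost and willingness to pay runs from 0 up to 51.
DWL = ½ × 51 × 62.15625 = 1584.984375.

Deadweight loss = 1584.984375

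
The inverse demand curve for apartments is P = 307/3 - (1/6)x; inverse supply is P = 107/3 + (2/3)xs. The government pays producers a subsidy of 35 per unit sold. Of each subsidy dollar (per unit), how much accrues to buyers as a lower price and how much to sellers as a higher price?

Pre-subsidy: 307/3 - (1/6)x = 107/3 + (2/3)x gives x* = 80 and P* = 89.
With the subsidy, sellers receive Ps = Pb + 35 for each unit, where Pb is the price buyers pay.
On the curves, Pb = 307/3 - (1/6)x and Ps = 107/3 + (2/3)x; the wedge Ps − Pb = 35 gives 107/3 + (2/3)x − (307/3 - (1/6)x) = 35, so x' = 122.
Then Pb = 307/3 − (1/6)·122 = 82 and Ps = 107/3 + (2/3)·122 = 117.
Buyers' price falls by P* − Pb = 89 − 82 = 7; sellers' price rises by Ps − P* = 117 − 89 = 28.

Buyers gain 7 per unit; sellers gain 28 per unit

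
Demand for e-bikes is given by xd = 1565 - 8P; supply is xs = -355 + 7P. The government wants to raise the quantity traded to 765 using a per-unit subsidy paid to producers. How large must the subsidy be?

Required subsidy s = 60 per unit

At x = 765, invert demand for the buyer price: Pb = (1565 − 765)/8 = 100; invert supply for the seller price: Ps = (765 − (-355))/7 = 160.
The subsidy must fill the gap: s = Ps − Pb = 160 − 100 = 60.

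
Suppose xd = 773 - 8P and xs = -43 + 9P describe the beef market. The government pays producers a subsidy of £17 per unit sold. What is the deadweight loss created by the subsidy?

Pre-subsidy: 773 - 8P = -43 + 9P gives P* = 48, x* = 389.
With the subsidy, sellers receive Ps = Pb + 17 for each unit, where Pb is the price buyers pay.
Supply in terms of Pb becomes xs = -43 + 9(Pb + 17) = 110 + 9Pb. Setting this equal to demand: 773 - 8Pb = 110 + 9Pb, so Pb = 39.
Sellers receive Ps = 39 + 17 = 56; x' = 773 − 8·39 = 461.
The subsidy expands output by 461 − 389 = 72 past the efficient level; on those units the gap between marginal cost and willingness to pay runs from 0 up to 17.
DWL = ½ × 17 × 72 = 612.

Deadweight loss = £612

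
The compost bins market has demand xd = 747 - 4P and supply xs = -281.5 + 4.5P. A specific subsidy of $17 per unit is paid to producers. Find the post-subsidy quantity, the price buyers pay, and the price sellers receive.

Pre-subsidy: 747 - 4P = -281.5 + 4.5P gives P* = 121, x* = 263.
With the subsidy, sellers receive Ps = Pb + 17 for each unit, where Pb is the price buyers pay.
Supply in terms of Pb becomes xs = -281.5 + 4.5(Pb + 17) = -205 + 4.5Pb. Setting this equal to demand: 747 - 4Pb = -205 + 4.5Pb, so Pb = 112.
Sellers receive Ps = 112 + 17 = 129; x' = 747 − 4·112 = 299.

x' = 299; buyers pay $112; sellers receive $129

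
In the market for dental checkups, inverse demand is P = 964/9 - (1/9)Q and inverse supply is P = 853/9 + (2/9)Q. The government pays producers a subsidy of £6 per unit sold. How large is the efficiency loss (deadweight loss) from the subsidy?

Pre-subsidy: 964/9 - (1/9)Q = 853/9 + (2/9)Q gives Q* = 37 and P* = 103.
With the subsidy, sellers receive Ps = Pb + 6 for each unit, where Pb is the price buyers pay.
On the curves, Pb = 964/9 - (1/9)Q and Ps = 853/9 + (2/9)Q; the wedge Ps − Pb = 6 gives 853/9 + (2/9)Q − (964/9 - (1/9)Q) = 6, so Q' = 55.
Then Pb = 964/9 − (1/9)·55 = 101 and Ps = 853/9 + (2/9)·55 = 107.
The subsidy expands output by 55 − 37 = 18 past the efficient level; on those units the gap between marginal cost and willingness to pay runs from 0 up to 6.
DWL = ½ × 6 × 18 = 54.

Deadweight loss = £54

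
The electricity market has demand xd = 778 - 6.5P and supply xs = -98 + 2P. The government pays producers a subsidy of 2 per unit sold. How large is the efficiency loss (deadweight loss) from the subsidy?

Deadweight loss = 52/17

Pre-subsidy: 778 - 6.5P = -98 + 2P gives P* = 1752/17, x* = 1838/17.
With the subsidy, sellers receive Ps = Pb + 2 for each unit, where Pb is the price buyers pay.
Supply in terms of Pb becomes xs = -98 + 2(Pb + 2) = -94 + 2Pb. Setting this equal to demand: 778 - 6.5Pb = -94 + 2Pb, so Pb = 1744/17.
Sellers receive Ps = 1744/17 + 2 = 1778/17; x' = 778 − 6.5·(1744/17) = 1890/17.
The subsidy expands output by 1890/17 − 1838/17 = 52/17 past the efficient level; on those units the gap between marginal cost and willingness to pay runs from 0 up to 2.
DWL = ½ × 2 × 52/17 = 52/17.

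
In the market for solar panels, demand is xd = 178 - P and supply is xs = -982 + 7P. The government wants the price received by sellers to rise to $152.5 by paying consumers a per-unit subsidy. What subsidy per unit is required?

Required subsidy s = $60 per unit

At a seller price of 152.5, quantity supplied is -982 + 7·152.5 = 85.5.
Buyers absorb 85.5 only when they pay Pb with 178 − 1·Pb = 85.5, i.e. Pb = 92.5.
s = Ps − Pb = 152.5 − 92.5 = 60.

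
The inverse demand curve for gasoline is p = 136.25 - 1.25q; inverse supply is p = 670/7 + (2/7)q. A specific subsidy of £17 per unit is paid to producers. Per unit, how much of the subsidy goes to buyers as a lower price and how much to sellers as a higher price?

Pre-subsidy: 136.25 - 1.25q = 670/7 + (2/7)q gives q* = 1135/43 and p* = 4440/43.
With the subsidy, sellers receive ps = pb + 17 for each unit, where pb is the price buyers pay.
On the curves, pb = 136.25 - 1.25q and ps = 670/7 + (2/7)q; the wedge ps − pb = 17 gives 670/7 + (2/7)q − (136.25 - 1.25q) = 17, so q' = 1611/43.
Then pb = 136.25 − 1.25·(1611/43) = 3845/43 and ps = 670/7 + (2/7)·(1611/43) = 4576/43.
Buyers' price falls by p* − pb = 4440/43 − 3845/43 = 595/43; sellers' price rises by ps − p* = 4576/43 − 4440/43 = 136/43.

Buyers gain 595/43 per unit; sellers gain 136/43 per unit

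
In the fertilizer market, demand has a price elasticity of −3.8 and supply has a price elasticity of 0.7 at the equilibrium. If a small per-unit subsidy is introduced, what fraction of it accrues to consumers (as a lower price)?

For a small subsidy around the equilibrium, the benefit split depends on the relative slopes, which at a point are proportional to the elasticities.
Buyer share = εs/(εs + |εd|) = 0.7/(0.7 + 3.8) = 7/45; seller share = |εd|/(εs + |εd|) = 38/45.

Consumer share = 7/45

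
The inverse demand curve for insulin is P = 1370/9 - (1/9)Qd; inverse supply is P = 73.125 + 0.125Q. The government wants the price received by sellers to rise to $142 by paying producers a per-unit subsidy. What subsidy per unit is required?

Required subsidy s = $51 per unit

At a seller price of 142, quantity supplied is -585 + 8·142 = 551.
Buyers absorb 551 only when they pay Pb = 1370/9 − (1/9)·551 = 91.
s = Ps − Pb = 142 − 91 = 51.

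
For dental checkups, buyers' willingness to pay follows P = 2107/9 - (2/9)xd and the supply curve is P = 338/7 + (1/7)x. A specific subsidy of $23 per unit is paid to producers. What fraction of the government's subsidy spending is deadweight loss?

Pre-subsidy: 2107/9 - (2/9)x = 338/7 + (1/7)x gives x* = 509 and P* = 121.
With the subsidy, sellers receive Ps = Pb + 23 for each unit, where Pb is the price buyers pay.
On the curves, Pb = 2107/9 - (2/9)x and Ps = 338/7 + (1/7)x; the wedge Ps − Pb = 23 gives 338/7 + (1/7)x − (2107/9 - (2/9)x) = 23, so x' = 572.
Then Pb = 2107/9 − (2/9)·572 = 107 and Ps = 338/7 + (1/7)·572 = 130.
ΔCS = ½(509 + 572)(121 − 107) = 7567; ΔPS = ½(509 + 572)(130 − 121) = 4864.5.
Government spending = 23 × 572 = 13156.
DWL = ½ × 23 × (572 − 509) = 724.5; fraction = 724.5 / 13156 = 63/1144.

DWL / government spending = 63/1144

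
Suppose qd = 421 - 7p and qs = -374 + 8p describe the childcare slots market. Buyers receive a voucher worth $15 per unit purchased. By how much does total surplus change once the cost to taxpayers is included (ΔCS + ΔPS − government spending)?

Pre-subsidy: 421 - 7p = -374 + 8p gives p* = 53, q* = 50.
With the rebate, buyers effectively pay pb = ps − 15, where ps is the price sellers receive.
Demand in terms of ps becomes qd = 421 − 7(ps − 15) = 526 - 7ps. Setting this equal to supply: 526 - 7ps = -374 + 8ps, so ps = 60.
Buyers pay pb = 60 − 15 = 45; q' = -374 + 8·60 = 106.
ΔCS = ½(50 + 106)(53 − 45) = 624; ΔPS = ½(50 + 106)(60 − 53) = 546.
Government spending = 15 × 106 = 1590.
Net change = 624 + 546 − 1590 = -420. The loss equals the DWL triangle ½·15·56.

Net change in total surplus = -$420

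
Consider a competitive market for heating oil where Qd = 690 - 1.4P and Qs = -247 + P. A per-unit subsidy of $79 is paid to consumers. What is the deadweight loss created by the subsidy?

Pre-subsidy: 690 - 1.4P = -247 + P gives P* = 4685/12, Q* = 1721/12.
With the rebate, buyers effectively pay Pb = Ps − 79, where Ps is the price sellers receive.
Demand in terms of Ps becomes Qd = 690 − 1.4(Ps − 79) = 800.6 - 1.4Ps. Setting this equal to supply: 800.6 - 1.4Ps = -247 + Ps, so Ps = 436.5.
Buyers pay Pb = 436.5 − 79 = 357.5; Q' = -247 + 1·436.5 = 189.5.
The subsidy expands output by 189.5 − 1721/12 = 553/12 past the efficient level; on those units the gap between marginal cost and willingness to pay runs from 0 up to 79.
DWL = ½ × 79 × 553/12 = 43687/24.

Deadweight loss = 43687/24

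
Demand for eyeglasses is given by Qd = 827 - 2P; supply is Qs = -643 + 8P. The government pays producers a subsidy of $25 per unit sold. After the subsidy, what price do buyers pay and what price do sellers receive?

Pre-subsidy: 827 - 2P = -643 + 8P gives P* = 147, Q* = 533.
With the subsidy, sellers receive Ps = Pb + 25 for each unit, where Pb is the price buyers pay.
Supply in terms of Pb becomes Qs = -643 + 8(Pb + 25) = -443 + 8Pb. Setting this equal to demand: 827 - 2Pb = -443 + 8Pb, so Pb = 127.
Sellers receive Ps = 127 + 25 = 152; Q' = 827 − 2·127 = 573.

Buyers pay $127; sellers receive $152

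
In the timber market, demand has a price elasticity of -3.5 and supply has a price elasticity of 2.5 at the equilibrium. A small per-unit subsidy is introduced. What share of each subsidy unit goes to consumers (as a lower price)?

Consumer share = 5/12

For a small subsidy around the equilibrium, the benefit split depends on the relative slopes, which at a point are proportional to the elasticities.
Buyer share = εs/(εs + |εd|) = 2.5/(2.5 + 3.5) = 5/12; seller share = |εd|/(εs + |εd|) = 7/12.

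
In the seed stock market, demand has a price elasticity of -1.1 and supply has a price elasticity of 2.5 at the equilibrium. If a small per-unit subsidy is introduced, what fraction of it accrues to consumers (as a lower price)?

Consumer share = 25/36

For a small subsidy around the equilibrium, the benefit split depends on the relative slopes, which at a point are proportional to the elasticities.
Buyer share = εs/(εs + |εd|) = 2.5/(2.5 + 1.1) = 25/36; seller share = |εd|/(εs + |εd|) = 11/36.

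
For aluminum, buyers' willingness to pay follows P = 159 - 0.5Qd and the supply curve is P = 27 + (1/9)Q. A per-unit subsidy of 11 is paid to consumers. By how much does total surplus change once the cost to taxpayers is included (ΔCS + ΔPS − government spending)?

Net change in total surplus = -99

Pre-subsidy: 159 - 0.5Q = 27 + (1/9)Q gives Q* = 216 and P* = 51.
With the rebate, buyers effectively pay Pb = Ps − 11, where Ps is the price sellers receive.
On the curves, Pb = 159 - 0.5Q and Ps = 27 + (1/9)Q; the wedge Ps − Pb = 11 gives 27 + (1/9)Q − (159 - 0.5Q) = 11, so Q' = 234.
Then Pb = 159 − 0.5·234 = 42 and Ps = 27 + (1/9)·234 = 53.
ΔCS = ½(216 + 234)(51 − 42) = 2025; ΔPS = ½(216 + 234)(53 − 51) = 450.
Government spending = 11 × 234 = 2574.
Net change = 2025 + 450 − 2574 = -99. The loss equals the DWL triangle ½·11·18.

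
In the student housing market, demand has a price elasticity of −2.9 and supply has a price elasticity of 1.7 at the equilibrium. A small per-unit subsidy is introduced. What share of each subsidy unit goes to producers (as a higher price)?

For a small subsidy around the equilibrium, the benefit split depends on the relative slopes, which at a point are proportional to the elasticities.
Buyer share = εs/(εs + |εd|) = 1.7/(1.7 + 2.9) = 17/46; seller share = |εd|/(εs + |εd|) = 29/46.
So producers capture 29/46 of the subsidy.

Producer share = 29/46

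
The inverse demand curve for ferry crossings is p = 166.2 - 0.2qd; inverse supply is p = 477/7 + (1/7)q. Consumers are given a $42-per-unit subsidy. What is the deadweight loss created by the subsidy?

Deadweight loss = $2572.5

Pre-subsidy: 166.2 - 0.2q = 477/7 + (1/7)q gives q* = 286 and p* = 109.
With the rebate, buyers effectively pay pb = ps − 42, where ps is the price sellers receive.
On the curves, pb = 166.2 - 0.2q and ps = 477/7 + (1/7)q; the wedge ps − pb = 42 gives 477/7 + (1/7)q − (166.2 - 0.2q) = 42, so q' = 408.5.
Then pb = 166.2 − 0.2·408.5 = 84.5 and ps = 477/7 + (1/7)·408.5 = 126.5.
The subsidy expands output by 408.5 − 286 = 122.5 past the efficient level; on those units the gap between marginal cost and willingness to pay runs from 0 up to 42.
DWL = ½ × 42 × 122.5 = 2572.5.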